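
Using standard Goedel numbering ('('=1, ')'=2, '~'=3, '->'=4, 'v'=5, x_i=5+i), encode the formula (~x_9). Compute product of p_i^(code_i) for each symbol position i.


Formula: (~x_9)
Symbol codes: [1, 3, 14, 2]
Primes: [2, 3, 5, 7]
p_1^1 = 2^1 = 2
p_2^3 = 3^3 = 27
p_3^14 = 5^14 = 6103515625
p_4^2 = 7^2 = 49
Product = 16149902343750

16149902343750


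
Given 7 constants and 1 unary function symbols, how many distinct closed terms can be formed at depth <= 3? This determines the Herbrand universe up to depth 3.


Herbrand terms by depth:
Depth 0: 7 constants
Depth 1: 7 new terms (running total: 14)
Depth 2: 7 new terms (running total: 21)
Depth 3: 7 new terms (running total: 28)
Total distinct ground terms = 28

28


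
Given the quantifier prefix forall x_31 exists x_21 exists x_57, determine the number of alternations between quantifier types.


Walk the prefix and count type changes:
  position 1: forall -> exists <-- alternation
  position 2: exists -> exists
Total alternations = 1

1


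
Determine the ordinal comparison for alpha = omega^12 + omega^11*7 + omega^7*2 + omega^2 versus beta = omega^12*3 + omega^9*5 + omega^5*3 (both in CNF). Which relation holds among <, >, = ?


Compare term by term from highest exponent:
alpha = omega^12 + omega^11*7 + omega^7*2 + omega^2
beta = omega^12*3 + omega^9*5 + omega^5*3
Term 1: alpha has omega^12*1, beta has omega^12*3
Term 2: alpha has omega^11*7, beta has omega^9*5
Term 3: alpha has omega^7*2, beta has omega^5*3
Term 4: alpha has omega^2*1, beta has omega^0*0
Result: alpha < beta

alpha < beta


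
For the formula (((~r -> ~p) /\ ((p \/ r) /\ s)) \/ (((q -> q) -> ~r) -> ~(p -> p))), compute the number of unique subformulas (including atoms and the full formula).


Formula: (((~r -> ~p) /\ ((p \/ r) /\ s)) \/ (((q -> q) -> ~r) -> ~(p -> p)))
Subformulas found:
  1. r
  2. q
  3. s
  4. p
  5. ~p
  6. ~r
  7. (q -> q)
  8. (p -> p)
  9. (p \/ r)
  10. ~(p -> p)
  11. (~r -> ~p)
  12. ((p \/ r) /\ s)
  13. ((q -> q) -> ~r)
  14. ((~r -> ~p) /\ ((p \/ r) /\ s))
  15. (((q -> q) -> ~r) -> ~(p -> p))
  16. (((~r -> ~p) /\ ((p \/ r) /\ s)) \/ (((q -> q) -> ~r) -> ~(p -> p)))
Total distinct subformulas = 16

16


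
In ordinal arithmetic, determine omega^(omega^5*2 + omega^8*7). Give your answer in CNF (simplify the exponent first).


omega^(omega^5*2 + omega^8*7):
In ordinal addition a term is absorbed by a following term of strictly larger exponent: 5 < 8, so omega^5*2 + omega^8*7 = omega^8*7.
omega raised to a CNF ordinal is a single CNF term: Result = omega^(omega^8*7)

omega^(omega^8*7)


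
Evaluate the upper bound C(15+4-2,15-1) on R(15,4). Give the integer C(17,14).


R(15,4) <= C(15+4-2, 15-1) = C(17, 14)
C(17, 14) = 17! / (14! * 3!)
= 680

680


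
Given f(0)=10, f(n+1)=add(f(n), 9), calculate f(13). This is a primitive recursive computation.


f(0) = 10
f(1) = add(f(0), 9) = add(10, 9) = 19
f(2) = add(f(1), 9) = add(19, 9) = 28
f(3) = add(f(2), 9) = add(28, 9) = 37
f(4) = add(f(3), 9) = add(37, 9) = 46
f(5) = add(f(4), 9) = add(46, 9) = 55
f(6) = add(f(5), 9) = add(55, 9) = 64
f(7) = add(f(6), 9) = add(64, 9) = 73
f(8) = add(f(7), 9) = add(73, 9) = 82
f(9) = add(f(8), 9) = add(82, 9) = 91
f(10) = add(f(9), 9) = add(91, 9) = 100
f(11) = add(f(10), 9) = add(100, 9) = 109
f(12) = add(f(11), 9) = add(109, 9) = 118
f(13) = add(f(12), 9) = add(118, 9) = 127


127


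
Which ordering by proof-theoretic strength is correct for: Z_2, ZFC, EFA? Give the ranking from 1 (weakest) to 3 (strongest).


Ordering by consistency strength:
1. EFA
2. Z_2
3. ZFC


Z_2=2, ZFC=3, EFA=1


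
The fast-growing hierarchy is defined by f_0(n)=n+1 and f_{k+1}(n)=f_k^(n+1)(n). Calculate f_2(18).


f_2(18) = f_1^19(18)
f_1(m) = 2m + 1.
Iterating: f_1^k(n) = 2^k*(n+1) - 1.
f_2(18) = 2^19*(18+1) - 1 = 524288*19 - 1 = 9961471

9961471


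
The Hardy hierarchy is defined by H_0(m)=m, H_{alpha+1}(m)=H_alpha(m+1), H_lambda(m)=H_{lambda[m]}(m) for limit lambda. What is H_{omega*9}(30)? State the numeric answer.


H_{omega*9}(30):
For the Hardy hierarchy, H_{omega*k}(n) = 2^k * n.
2^9 = 512.
512 * 30 = 15360

15360


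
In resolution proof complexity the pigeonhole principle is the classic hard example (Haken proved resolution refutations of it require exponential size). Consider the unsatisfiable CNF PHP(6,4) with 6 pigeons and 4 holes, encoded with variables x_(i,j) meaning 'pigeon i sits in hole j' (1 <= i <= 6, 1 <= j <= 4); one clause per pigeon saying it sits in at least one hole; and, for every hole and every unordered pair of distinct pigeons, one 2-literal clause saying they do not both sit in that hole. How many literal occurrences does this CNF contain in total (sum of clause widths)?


PHP(6,4): 6 pigeons, 4 holes, 6*4 = 24 variables.
- pigeon clauses: one per pigeon -> 6 clauses of width 4 -> 24 literals
- hole clauses: 4 holes * C(6,2) = 4 * 15 -> 60 clauses of width 2 -> 120 literals
Total literal occurrences = 24 + 120 = 144

144


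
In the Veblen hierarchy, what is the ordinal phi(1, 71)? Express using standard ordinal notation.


phi(1, 71):
phi(1, beta) = epsilon_beta (the beta-th epsilon number).
phi(1, 71) = epsilon_71

epsilon_71


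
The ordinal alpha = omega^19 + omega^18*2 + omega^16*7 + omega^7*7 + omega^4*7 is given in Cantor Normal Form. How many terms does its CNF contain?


CNF: omega^19 + omega^18*2 + omega^16*7 + omega^7*7 + omega^4*7
Count the summands separated by '+':
  term 1: omega^19
  term 2: omega^18*2
  term 3: omega^16*7
  term 4: omega^7*7
  term 5: omega^4*7
Total terms = 5

5


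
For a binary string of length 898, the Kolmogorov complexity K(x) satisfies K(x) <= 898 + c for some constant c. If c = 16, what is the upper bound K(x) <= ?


K(x) <= |x| + c = 898 + 16 = 914

914


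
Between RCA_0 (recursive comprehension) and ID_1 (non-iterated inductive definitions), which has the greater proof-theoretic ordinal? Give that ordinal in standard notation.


Proof-theoretic ordinal of RCA_0 (recursive comprehension): omega^omega
Proof-theoretic ordinal of ID_1 (non-iterated inductive definitions): psi_0(epsilon_{Omega+1})
Comparing: omega^omega < psi_0(epsilon_{Omega+1}).
The larger ordinal is psi_0(epsilon_{Omega+1}) (from ID_1 (non-iterated inductive definitions)).

psi_0(epsilon_{Omega+1})


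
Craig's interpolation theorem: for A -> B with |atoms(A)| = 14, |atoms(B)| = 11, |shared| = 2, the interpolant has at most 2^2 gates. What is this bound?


Shared atoms = 2
Craig interpolant size bound = 2^2
= 4

4


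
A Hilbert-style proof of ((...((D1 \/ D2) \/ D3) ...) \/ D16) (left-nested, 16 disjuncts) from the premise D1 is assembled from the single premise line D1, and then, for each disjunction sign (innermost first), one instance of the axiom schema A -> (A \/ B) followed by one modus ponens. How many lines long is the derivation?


Building the left-nested 16-ary disjunction from D1:
- 1 premise line (D1)
- 16 disjuncts means 15 disjunction signs; each needs 1 axiom instance + 1 MP = 2 lines: 2 * 15 = 30
Total = 1 + 30 = 31 lines.

31


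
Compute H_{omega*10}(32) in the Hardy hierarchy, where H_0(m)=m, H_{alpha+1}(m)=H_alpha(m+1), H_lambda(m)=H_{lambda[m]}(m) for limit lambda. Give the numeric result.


H_{omega*10}(32):
For the Hardy hierarchy, H_{omega*k}(n) = 2^k * n.
2^10 = 1024.
1024 * 32 = 32768

32768


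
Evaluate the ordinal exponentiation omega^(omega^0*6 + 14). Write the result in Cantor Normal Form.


omega^(omega^0*6 + 14):
omega^0 = 1, so the exponent is 6 + 14 = 20 (finite ordinal addition).
Result = omega^20, already a single CNF term.

omega^20


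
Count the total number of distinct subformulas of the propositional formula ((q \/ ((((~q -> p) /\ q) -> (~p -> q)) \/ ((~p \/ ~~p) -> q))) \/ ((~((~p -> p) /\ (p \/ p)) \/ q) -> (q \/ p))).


Formula: ((q \/ ((((~q -> p) /\ q) -> (~p -> q)) \/ ((~p \/ ~~p) -> q))) \/ ((~((~p -> p) /\ (p \/ p)) \/ q) -> (q \/ p)))
Subformulas found:
  1. q
  2. p
  3. ~p
  4. ~q
  5. ~~p
  6. (p \/ p)
  7. (q \/ p)
  8. (~q -> p)
  9. (~p -> q)
  10. (~p -> p)
  11. (~p \/ ~~p)
  12. ((~q -> p) /\ q)
  13. ((~p \/ ~~p) -> q)
  14. ((~p -> p) /\ (p \/ p))
  15. ~((~p -> p) /\ (p \/ p))
  16. (((~q -> p) /\ q) -> (~p -> q))
  17. (~((~p -> p) /\ (p \/ p)) \/ q)
  18. ((~((~p -> p) /\ (p \/ p)) \/ q) -> (q \/ p))
  19. ((((~q -> p) /\ q) -> (~p -> q)) \/ ((~p \/ ~~p) -> q))
  20. (q \/ ((((~q -> p) /\ q) -> (~p -> q)) \/ ((~p \/ ~~p) -> q)))
  21. ((q \/ ((((~q -> p) /\ q) -> (~p -> q)) \/ ((~p \/ ~~p) -> q))) \/ ((~((~p -> p) /\ (p \/ p)) \/ q) -> (q \/ p)))
Total distinct subformulas = 21

21


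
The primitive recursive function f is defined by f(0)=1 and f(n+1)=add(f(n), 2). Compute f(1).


f(0) = 1
f(1) = add(f(0), 2) = add(1, 2) = 3


3


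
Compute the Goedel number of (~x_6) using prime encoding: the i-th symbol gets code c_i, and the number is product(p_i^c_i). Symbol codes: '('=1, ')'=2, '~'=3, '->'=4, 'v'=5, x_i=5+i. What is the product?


Formula: (~x_6)
Symbol codes: [1, 3, 11, 2]
Primes: [2, 3, 5, 7]
p_1^1 = 2^1 = 2
p_2^3 = 3^3 = 27
p_3^11 = 5^11 = 48828125
p_4^2 = 7^2 = 49
Product = 129199218750

129199218750


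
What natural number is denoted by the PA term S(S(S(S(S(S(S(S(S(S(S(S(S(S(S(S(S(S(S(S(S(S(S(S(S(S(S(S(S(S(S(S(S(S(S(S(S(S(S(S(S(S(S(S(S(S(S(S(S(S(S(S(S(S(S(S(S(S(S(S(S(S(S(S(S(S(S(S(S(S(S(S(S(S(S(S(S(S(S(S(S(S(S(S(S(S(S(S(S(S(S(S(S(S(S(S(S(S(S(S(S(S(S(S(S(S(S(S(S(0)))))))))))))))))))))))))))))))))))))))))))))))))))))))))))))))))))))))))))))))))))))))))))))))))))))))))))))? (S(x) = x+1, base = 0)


Counting successors applied to 0:
109 applications of S to 0 = 109

109


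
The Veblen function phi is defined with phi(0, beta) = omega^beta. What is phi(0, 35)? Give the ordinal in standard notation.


phi(0, 35):
phi(0, beta) = omega^beta by definition.
phi(0, 35) = omega^35

omega^35


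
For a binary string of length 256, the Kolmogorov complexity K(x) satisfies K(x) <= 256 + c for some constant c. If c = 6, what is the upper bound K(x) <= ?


K(x) <= |x| + c = 256 + 6 = 262

262


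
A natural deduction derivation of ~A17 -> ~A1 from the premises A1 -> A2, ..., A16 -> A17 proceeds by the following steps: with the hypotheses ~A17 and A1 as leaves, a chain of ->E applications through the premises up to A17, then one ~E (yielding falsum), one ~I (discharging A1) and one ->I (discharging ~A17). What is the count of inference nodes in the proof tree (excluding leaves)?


From hypothesis A1, 16 ->E steps along the 16 premises yield A17.
~E with hypothesis ~A17 gives falsum (1 node); ~I discharging A1 gives ~A1 (1 node); ->I discharging ~A17 gives the goal (1 node).
Total = 16 + 3 = 19 inference nodes.

19


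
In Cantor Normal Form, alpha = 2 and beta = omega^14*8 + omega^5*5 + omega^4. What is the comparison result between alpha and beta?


Compare term by term from highest exponent:
alpha = 2
beta = omega^14*8 + omega^5*5 + omega^4
Term 1: alpha has omega^0*2, beta has omega^14*8
Term 2: alpha has omega^0*0, beta has omega^5*5
Term 3: alpha has omega^0*0, beta has omega^4*1
Result: alpha < beta

alpha < beta


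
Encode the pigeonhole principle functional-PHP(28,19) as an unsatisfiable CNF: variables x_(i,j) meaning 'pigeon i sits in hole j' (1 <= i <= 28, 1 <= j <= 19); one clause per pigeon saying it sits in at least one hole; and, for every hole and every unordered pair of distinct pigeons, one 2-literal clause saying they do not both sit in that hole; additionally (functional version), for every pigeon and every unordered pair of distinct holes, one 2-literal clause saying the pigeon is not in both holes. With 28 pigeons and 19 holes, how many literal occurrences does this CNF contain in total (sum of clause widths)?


functional-PHP(28,19): 28 pigeons, 19 holes, 28*19 = 532 variables.
- pigeon clauses: one per pigeon -> 28 clauses of width 19 -> 532 literals
- hole clauses: 19 holes * C(28,2) = 19 * 378 -> 7182 clauses of width 2 -> 14364 literals
- functional clauses: 28 pigeons * C(19,2) = 28 * 171 -> 4788 clauses of width 2 -> 9576 literals
Total literal occurrences = 532 + 14364 + 9576 = 24472

24472


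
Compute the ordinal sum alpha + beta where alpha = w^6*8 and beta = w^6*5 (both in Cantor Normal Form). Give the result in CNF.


Ordinal addition w^6*8 + w^6*5:
Both terms have the same exponent 6.
w^e*c + w^e*d = w^e*(c+d).
Result = w^6*(8+5) = w^6*13

w^6*13


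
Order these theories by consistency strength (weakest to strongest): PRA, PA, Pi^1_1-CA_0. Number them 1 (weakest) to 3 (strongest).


Ordering by consistency strength:
1. PRA
2. PA
3. Pi^1_1-CA_0


PRA=1, PA=2, Pi^1_1-CA_0=3


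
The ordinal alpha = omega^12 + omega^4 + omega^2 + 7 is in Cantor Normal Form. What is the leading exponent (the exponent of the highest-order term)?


CNF: omega^12 + omega^4 + omega^2 + 7
The leading term is omega^12, which has exponent 12.

12


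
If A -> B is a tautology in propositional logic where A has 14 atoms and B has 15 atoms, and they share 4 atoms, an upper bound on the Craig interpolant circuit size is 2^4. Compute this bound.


Shared atoms = 4
Craig interpolant size bound = 2^4
= 16

16


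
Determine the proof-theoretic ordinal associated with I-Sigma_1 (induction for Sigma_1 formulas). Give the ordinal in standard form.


The proof-theoretic ordinal of I-Sigma_1 (induction for Sigma_1 formulas) is a standard result in ordinal analysis.
This ordinal is the supremum of order types of primitive recursive well-orderings
that the theory can prove to be well-ordered.
For I-Sigma_1 (induction for Sigma_1 formulas), the proof-theoretic ordinal is omega^omega.

omega^omega


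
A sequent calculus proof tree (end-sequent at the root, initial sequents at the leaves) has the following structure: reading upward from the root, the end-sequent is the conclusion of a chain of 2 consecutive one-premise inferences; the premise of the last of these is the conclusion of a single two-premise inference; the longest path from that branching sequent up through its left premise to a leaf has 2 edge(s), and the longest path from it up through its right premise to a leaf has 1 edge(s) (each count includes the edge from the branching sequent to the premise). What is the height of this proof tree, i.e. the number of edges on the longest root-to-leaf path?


Longest path through the left premise: 2 edges (measured from the branching sequent)
Longest path through the right premise: 1 edges
Height of the subtree rooted at the branching sequent: max(2, 1) = 2
The branching sequent sits 2 edges above the root (the chain of one-premise inferences), so height = 2 + 2 = 4

4


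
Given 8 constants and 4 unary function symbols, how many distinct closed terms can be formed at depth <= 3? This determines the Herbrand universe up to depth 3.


Herbrand terms by depth:
Depth 0: 8 constants
Depth 1: 32 new terms (running total: 40)
Depth 2: 128 new terms (running total: 168)
Depth 3: 512 new terms (running total: 680)
Total distinct ground terms = 680

680


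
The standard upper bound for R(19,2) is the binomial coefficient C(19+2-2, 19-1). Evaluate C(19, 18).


R(19,2) <= C(19+2-2, 19-1) = C(19, 18)
C(19, 18) = 19! / (18! * 1!)
= 19

19


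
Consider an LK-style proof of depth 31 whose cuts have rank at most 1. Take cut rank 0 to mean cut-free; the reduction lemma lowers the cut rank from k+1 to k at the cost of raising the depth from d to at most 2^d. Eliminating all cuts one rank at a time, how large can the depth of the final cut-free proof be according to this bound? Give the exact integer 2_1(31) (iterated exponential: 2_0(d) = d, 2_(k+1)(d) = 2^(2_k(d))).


Each rank reduction sends depth d to at most 2^d; cut rank r needs r reductions.
2_0(31) = 31
2_1(31) = 2^31 = 2147483648
Cut-free depth bound = 2147483648

2147483648


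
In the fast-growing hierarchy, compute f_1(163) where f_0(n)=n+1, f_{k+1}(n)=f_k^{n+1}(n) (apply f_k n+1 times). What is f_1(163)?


f_1(163) = f_0^164(163)
f_0 adds 1 each time, applied 164 times.
f_1(163) = 163 + 164 = 327

327


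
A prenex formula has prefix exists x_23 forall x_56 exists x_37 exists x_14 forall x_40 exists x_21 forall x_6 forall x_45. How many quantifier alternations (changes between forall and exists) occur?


Walk the prefix and count type changes:
  position 1: exists -> forall <-- alternation
  position 2: forall -> exists <-- alternation
  position 3: exists -> exists
  position 4: exists -> forall <-- alternation
  position 5: forall -> exists <-- alternation
  position 6: exists -> forall <-- alternation
  position 7: forall -> forall
Total alternations = 5

5


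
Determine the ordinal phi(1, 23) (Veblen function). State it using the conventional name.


phi(1, 23):
phi(1, beta) = epsilon_beta (the beta-th epsilon number).
phi(1, 23) = epsilon_23

epsilon_23


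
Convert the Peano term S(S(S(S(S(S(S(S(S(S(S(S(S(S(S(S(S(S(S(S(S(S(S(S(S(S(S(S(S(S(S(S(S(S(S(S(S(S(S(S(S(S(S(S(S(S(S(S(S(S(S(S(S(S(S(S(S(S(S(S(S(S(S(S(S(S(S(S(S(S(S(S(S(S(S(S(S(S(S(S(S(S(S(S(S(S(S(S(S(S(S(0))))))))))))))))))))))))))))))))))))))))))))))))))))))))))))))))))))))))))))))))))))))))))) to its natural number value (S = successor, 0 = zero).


Counting successors applied to 0:
91 applications of S to 0 = 91

91


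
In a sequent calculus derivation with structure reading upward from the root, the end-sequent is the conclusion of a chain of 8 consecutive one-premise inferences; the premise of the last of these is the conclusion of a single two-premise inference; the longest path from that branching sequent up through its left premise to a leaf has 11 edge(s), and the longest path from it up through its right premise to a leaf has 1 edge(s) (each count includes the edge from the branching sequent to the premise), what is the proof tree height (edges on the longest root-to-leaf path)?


Longest path through the left premise: 11 edges (measured from the branching sequent)
Longest path through the right premise: 1 edges
Height of the subtree rooted at the branching sequent: max(11, 1) = 11
The branching sequent sits 8 edges above the root (the chain of one-premise inferences), so height = 11 + 8 = 19

19


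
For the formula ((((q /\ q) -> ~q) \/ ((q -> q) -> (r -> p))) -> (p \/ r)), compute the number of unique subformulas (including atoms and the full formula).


Formula: ((((q /\ q) -> ~q) \/ ((q -> q) -> (r -> p))) -> (p \/ r))
Subformulas found:
  1. q
  2. r
  3. p
  4. ~q
  5. (q -> q)
  6. (r -> p)
  7. (q /\ q)
  8. (p \/ r)
  9. ((q /\ q) -> ~q)
  10. ((q -> q) -> (r -> p))
  11. (((q /\ q) -> ~q) \/ ((q -> q) -> (r -> p)))
  12. ((((q /\ q) -> ~q) \/ ((q -> q) -> (r -> p))) -> (p \/ r))
Total distinct subformulas = 12

12


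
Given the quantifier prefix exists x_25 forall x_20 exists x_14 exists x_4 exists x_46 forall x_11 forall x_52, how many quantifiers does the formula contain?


Quantifier prefix has 7 quantifier symbols.
Quantifier depth = 7

7


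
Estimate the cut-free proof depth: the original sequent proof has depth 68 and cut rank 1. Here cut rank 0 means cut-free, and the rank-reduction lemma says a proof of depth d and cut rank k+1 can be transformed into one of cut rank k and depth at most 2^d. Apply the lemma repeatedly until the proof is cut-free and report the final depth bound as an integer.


Each rank reduction sends depth d to at most 2^d; cut rank r needs r reductions.
2_0(68) = 68
2_1(68) = 2^68 = 295147905179352825856
Cut-free depth bound = 295147905179352825856

295147905179352825856


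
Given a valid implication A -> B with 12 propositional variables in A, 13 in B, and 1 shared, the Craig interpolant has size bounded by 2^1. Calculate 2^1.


Shared atoms = 1
Craig interpolant size bound = 2^1
= 2

2


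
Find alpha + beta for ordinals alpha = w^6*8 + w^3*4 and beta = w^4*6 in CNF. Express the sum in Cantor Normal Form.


Ordinal addition (w^6*8 + w^3*4) + w^4*6:
alpha's leading term has exponent 6 > beta's exponent 4, so it survives.
alpha's tail term has exponent 3 < beta's exponent 4, so it is absorbed by beta.
In ordinal addition, any term followed by a strictly larger-exponent term is absorbed.
Result = w^6*8 + w^4*6

w^6*8 + w^4*6


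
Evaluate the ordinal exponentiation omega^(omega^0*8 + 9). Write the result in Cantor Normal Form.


omega^(omega^0*8 + 9):
omega^0 = 1, so the exponent is 8 + 9 = 17 (finite ordinal addition).
Result = omega^17, already a single CNF term.

omega^17


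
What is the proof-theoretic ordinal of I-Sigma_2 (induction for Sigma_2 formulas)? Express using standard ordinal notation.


The proof-theoretic ordinal of I-Sigma_2 (induction for Sigma_2 formulas) is a standard result in ordinal analysis.
This ordinal is the supremum of order types of primitive recursive well-orderings
that the theory can prove to be well-ordered.
For I-Sigma_2 (induction for Sigma_2 formulas), the proof-theoretic ordinal is omega^(omega^omega).

omega^(omega^omega)


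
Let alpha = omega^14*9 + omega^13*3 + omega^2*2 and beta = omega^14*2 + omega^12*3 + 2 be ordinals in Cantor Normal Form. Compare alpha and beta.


Compare term by term from highest exponent:
alpha = omega^14*9 + omega^13*3 + omega^2*2
beta = omega^14*2 + omega^12*3 + 2
Term 1: alpha has omega^14*9, beta has omega^14*2
Term 2: alpha has omega^13*3, beta has omega^12*3
Term 3: alpha has omega^2*2, beta has omega^0*2
Result: alpha > beta

alpha > beta


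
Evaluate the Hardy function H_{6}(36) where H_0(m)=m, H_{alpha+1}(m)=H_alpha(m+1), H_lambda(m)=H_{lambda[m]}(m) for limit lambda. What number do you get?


H_6(36):
For finite ordinals k, H_k(n) = n + k (each successor step adds 1).
H_6(36) = 36 + 6 = 42

42


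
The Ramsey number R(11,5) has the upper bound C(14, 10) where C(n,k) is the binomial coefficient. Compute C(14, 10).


R(11,5) <= C(11+5-2, 11-1) = C(14, 10)
C(14, 10) = 14! / (10! * 4!)
= 1001

1001


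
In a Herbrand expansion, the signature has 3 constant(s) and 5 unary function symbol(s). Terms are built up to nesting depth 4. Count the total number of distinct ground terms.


Herbrand terms by depth:
Depth 0: 3 constants
Depth 1: 15 new terms (running total: 18)
Depth 2: 75 new terms (running total: 93)
Depth 3: 375 new terms (running total: 468)
Depth 4: 1875 new terms (running total: 2343)
Total distinct ground terms = 2343

2343


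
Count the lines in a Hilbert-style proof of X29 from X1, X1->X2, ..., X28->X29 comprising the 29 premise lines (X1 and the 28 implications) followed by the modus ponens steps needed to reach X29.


We have 29 premise lines: X1 and 28 implications.
Each implication is detached once by MP, giving 28 MP lines.
29 premise lines + 28 MP lines = 57 total lines.

57


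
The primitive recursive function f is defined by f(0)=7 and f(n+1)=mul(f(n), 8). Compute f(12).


f(0) = 7
f(1) = mul(f(0), 8) = mul(7, 8) = 56
f(2) = mul(f(1), 8) = mul(56, 8) = 448
f(3) = mul(f(2), 8) = mul(448, 8) = 3584
f(4) = mul(f(3), 8) = mul(3584, 8) = 28672
f(5) = mul(f(4), 8) = mul(28672, 8) = 229376
f(6) = mul(f(5), 8) = mul(229376, 8) = 1835008
f(7) = mul(f(6), 8) = mul(1835008, 8) = 14680064
f(8) = mul(f(7), 8) = mul(14680064, 8) = 117440512
f(9) = mul(f(8), 8) = mul(117440512, 8) = 939524096
f(10) = mul(f(9), 8) = mul(939524096, 8) = 7516192768
f(11) = mul(f(10), 8) = mul(7516192768, 8) = 60129542144
f(12) = mul(f(11), 8) = mul(60129542144, 8) = 481036337152


481036337152


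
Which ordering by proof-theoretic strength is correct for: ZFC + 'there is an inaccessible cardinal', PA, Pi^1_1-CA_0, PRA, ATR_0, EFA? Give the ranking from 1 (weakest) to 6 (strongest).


Ordering by consistency strength:
1. EFA
2. PRA
3. PA
4. ATR_0
5. Pi^1_1-CA_0
6. ZFC + 'there is an inaccessible cardinal'


ZFC + 'there is an inaccessible cardinal'=6, PA=3, Pi^1_1-CA_0=5, PRA=2, ATR_0=4, EFA=1


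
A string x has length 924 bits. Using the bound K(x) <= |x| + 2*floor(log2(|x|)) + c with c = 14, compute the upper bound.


floor(log2(924)) = 9
2 * 9 = 18
K(x) <= 924 + 18 + 14 = 956

956


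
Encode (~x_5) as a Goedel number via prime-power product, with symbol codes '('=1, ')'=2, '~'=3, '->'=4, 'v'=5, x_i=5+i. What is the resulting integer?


Formula: (~x_5)
Symbol codes: [1, 3, 10, 2]
Primes: [2, 3, 5, 7]
p_1^1 = 2^1 = 2
p_2^3 = 3^3 = 27
p_3^10 = 5^10 = 9765625
p_4^2 = 7^2 = 49
Product = 25839843750

25839843750


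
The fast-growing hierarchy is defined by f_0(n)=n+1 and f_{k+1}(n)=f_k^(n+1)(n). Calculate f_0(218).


f_0(218) = 218 + 1 = 219

219


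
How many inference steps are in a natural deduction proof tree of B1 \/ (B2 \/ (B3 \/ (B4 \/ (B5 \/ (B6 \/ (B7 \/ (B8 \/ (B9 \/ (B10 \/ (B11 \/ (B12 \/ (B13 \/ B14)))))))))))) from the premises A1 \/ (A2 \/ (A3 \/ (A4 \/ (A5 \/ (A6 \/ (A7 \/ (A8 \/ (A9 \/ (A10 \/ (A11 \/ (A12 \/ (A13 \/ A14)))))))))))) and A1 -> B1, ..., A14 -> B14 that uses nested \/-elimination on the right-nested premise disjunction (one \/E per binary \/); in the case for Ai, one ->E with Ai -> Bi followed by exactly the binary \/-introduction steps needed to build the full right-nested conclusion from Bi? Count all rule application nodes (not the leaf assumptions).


Constructive dilemma with 14 branches, all disjunctions right-nested:
- \/E: the premise has 13 binary \/, each eliminated once: 13 nodes.
- ->E: one per case (Ai with Ai -> Bi gives Bi): 14 nodes.
- \/I: in case i < n, Bi needs 1 step to form Bi \/ (B(i+1) \/ ...) and then i-1 steps to prepend B(i-1), ..., B1, i.e. i steps; in case i = n, B14 needs 13 prepend steps.
  \/I total = (1 + 2 + ... + 13) + 13 = 91 + 13 = 104 nodes.
Total = 13 + 14 + 104 = 131

131


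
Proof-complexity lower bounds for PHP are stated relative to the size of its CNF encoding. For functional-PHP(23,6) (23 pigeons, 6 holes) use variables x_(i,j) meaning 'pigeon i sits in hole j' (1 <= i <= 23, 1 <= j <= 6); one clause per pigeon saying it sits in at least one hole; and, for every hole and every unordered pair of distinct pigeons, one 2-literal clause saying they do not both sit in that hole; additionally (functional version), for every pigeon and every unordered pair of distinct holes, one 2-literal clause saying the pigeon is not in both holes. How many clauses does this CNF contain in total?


functional-PHP(23,6): 23 pigeons, 6 holes, 23*6 = 138 variables.
- pigeon clauses: one per pigeon -> 23 clauses
- hole clauses: 6 holes * C(23,2) = 6 * 253 -> 1518 clauses
- functional clauses: 23 pigeons * C(6,2) = 23 * 15 -> 345 clauses
Total clauses = 23 + 1518 + 345 = 1886

1886


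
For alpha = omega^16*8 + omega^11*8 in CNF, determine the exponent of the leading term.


CNF: omega^16*8 + omega^11*8
The leading term is omega^16*8, which has exponent 16.

16


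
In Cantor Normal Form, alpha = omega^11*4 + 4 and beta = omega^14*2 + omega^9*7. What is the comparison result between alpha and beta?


Compare term by term from highest exponent:
alpha = omega^11*4 + 4
beta = omega^14*2 + omega^9*7
Term 1: alpha has omega^11*4, beta has omega^14*2
Term 2: alpha has omega^0*4, beta has omega^9*7
Result: alpha < beta

alpha < beta


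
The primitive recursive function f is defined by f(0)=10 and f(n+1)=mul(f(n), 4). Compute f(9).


f(0) = 10
f(1) = mul(f(0), 4) = mul(10, 4) = 40
f(2) = mul(f(1), 4) = mul(40, 4) = 160
f(3) = mul(f(2), 4) = mul(160, 4) = 640
f(4) = mul(f(3), 4) = mul(640, 4) = 2560
f(5) = mul(f(4), 4) = mul(2560, 4) = 10240
f(6) = mul(f(5), 4) = mul(10240, 4) = 40960
f(7) = mul(f(6), 4) = mul(40960, 4) = 163840
f(8) = mul(f(7), 4) = mul(163840, 4) = 655360
f(9) = mul(f(8), 4) = mul(655360, 4) = 2621440


2621440


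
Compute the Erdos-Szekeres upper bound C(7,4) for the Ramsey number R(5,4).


R(5,4) <= C(5+4-2, 5-1) = C(7, 4)
C(7, 4) = 7! / (4! * 3!)
= 35

35


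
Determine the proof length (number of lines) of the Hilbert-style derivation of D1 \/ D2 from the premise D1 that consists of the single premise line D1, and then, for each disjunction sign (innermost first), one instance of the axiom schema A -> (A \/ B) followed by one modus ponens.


Building the left-nested 2-ary disjunction from D1:
- 1 premise line (D1)
- 2 disjuncts means 1 disjunction sign; each needs 1 axiom instance + 1 MP = 2 lines: 2 * 1 = 2
Total = 1 + 2 = 3 lines.

3


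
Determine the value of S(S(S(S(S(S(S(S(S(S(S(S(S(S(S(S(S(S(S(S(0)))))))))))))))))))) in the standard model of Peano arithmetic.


Counting successors applied to 0:
20 applications of S to 0 = 20

20


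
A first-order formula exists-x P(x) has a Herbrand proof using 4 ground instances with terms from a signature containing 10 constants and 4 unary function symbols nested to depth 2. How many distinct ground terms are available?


Herbrand terms by depth:
Depth 0: 10 constants
Depth 1: 40 new terms (running total: 50)
Depth 2: 160 new terms (running total: 210)
Total distinct ground terms = 210

210


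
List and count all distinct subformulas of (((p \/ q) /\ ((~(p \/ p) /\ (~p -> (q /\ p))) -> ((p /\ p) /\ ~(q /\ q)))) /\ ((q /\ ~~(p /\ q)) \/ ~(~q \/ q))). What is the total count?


Formula: (((p \/ q) /\ ((~(p \/ p) /\ (~p -> (q /\ p))) -> ((p /\ p) /\ ~(q /\ q)))) /\ ((q /\ ~~(p /\ q)) \/ ~(~q \/ q)))
Subformulas found:
  1. p
  2. q
  3. ~p
  4. ~q
  5. (p \/ p)
  6. (q /\ p)
  7. (p /\ q)
  8. (q /\ q)
  9. (p \/ q)
  10. (p /\ p)
  11. (~q \/ q)
  12. ~(p /\ q)
  13. ~(p \/ p)
  14. ~(q /\ q)
  15. ~(~q \/ q)
  16. ~~(p /\ q)
  17. (~p -> (q /\ p))
  18. (q /\ ~~(p /\ q))
  19. ((p /\ p) /\ ~(q /\ q))
  20. (~(p \/ p) /\ (~p -> (q /\ p)))
  21. ((q /\ ~~(p /\ q)) \/ ~(~q \/ q))
  22. ((~(p \/ p) /\ (~p -> (q /\ p))) -> ((p /\ p) /\ ~(q /\ q)))
  23. ((p \/ q) /\ ((~(p \/ p) /\ (~p -> (q /\ p))) -> ((p /\ p) /\ ~(q /\ q))))
  24. (((p \/ q) /\ ((~(p \/ p) /\ (~p -> (q /\ p))) -> ((p /\ p) /\ ~(q /\ q)))) /\ ((q /\ ~~(p /\ q)) \/ ~(~q \/ q)))
Total distinct subformulas = 24

24


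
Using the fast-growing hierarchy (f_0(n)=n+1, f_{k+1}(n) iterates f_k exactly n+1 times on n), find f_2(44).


f_2(44) = f_1^45(44)
f_1(m) = 2m + 1.
Iterating: f_1^k(n) = 2^k*(n+1) - 1.
f_2(44) = 2^45*(44+1) - 1 = 35184372088832*45 - 1 = 1583296743997439

1583296743997439


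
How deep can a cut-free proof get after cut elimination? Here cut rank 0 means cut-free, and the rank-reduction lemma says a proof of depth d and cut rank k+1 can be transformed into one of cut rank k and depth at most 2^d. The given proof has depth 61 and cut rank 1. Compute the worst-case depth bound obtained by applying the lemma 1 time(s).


Each rank reduction sends depth d to at most 2^d; cut rank r needs r reductions.
2_0(61) = 61
2_1(61) = 2^61 = 2305843009213693952
Cut-free depth bound = 2305843009213693952

2305843009213693952


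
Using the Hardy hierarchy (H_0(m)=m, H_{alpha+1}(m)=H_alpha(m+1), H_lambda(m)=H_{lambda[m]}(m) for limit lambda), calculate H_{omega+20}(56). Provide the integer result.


H_{omega+20}(56):
Unwind the 20 successor steps: H_{omega+20}(56) = H_omega(56+20) = H_omega(76).
H_omega(m) = H_m(m) = m + m = 2m.
Result = 2 * 76 = 152

152


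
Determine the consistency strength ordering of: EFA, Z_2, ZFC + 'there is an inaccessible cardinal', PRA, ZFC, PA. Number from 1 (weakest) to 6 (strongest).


Ordering by consistency strength:
1. EFA
2. PRA
3. PA
4. Z_2
5. ZFC
6. ZFC + 'there is an inaccessible cardinal'


EFA=1, Z_2=4, ZFC + 'there is an inaccessible cardinal'=6, PRA=2, ZFC=5, PA=3


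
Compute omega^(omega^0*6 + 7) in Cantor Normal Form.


omega^(omega^0*6 + 7):
omega^0 = 1, so the exponent is 6 + 7 = 13 (finite ordinal addition).
Result = omega^13, already a single CNF term.

omega^13


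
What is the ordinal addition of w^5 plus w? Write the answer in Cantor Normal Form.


Ordinal addition w^5 + w:
Leading exponent of alpha (5) > leading exponent of beta (1).
Since alpha's term has higher exponent than beta's leading term,
the sum is simply alpha followed by beta.
Result = w^5 + w

w^5 + w


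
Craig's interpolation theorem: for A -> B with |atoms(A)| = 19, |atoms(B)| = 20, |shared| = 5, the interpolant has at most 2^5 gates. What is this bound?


Shared atoms = 5
Craig interpolant size bound = 2^5
= 32

32


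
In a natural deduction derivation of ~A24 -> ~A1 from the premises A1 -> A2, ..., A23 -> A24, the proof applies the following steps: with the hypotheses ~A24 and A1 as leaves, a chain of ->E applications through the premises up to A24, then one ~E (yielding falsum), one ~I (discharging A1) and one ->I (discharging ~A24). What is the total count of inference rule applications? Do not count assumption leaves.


From hypothesis A1, 23 ->E steps along the 23 premises yield A24.
~E with hypothesis ~A24 gives falsum (1 node); ~I discharging A1 gives ~A1 (1 node); ->I discharging ~A24 gives the goal (1 node).
Total = 23 + 3 = 26 inference nodes.

26


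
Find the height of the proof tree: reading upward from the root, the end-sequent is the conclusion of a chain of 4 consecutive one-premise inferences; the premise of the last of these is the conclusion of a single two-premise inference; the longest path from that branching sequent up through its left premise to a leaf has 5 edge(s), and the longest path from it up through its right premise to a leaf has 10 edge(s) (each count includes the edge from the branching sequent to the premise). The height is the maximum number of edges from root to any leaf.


Longest path through the left premise: 5 edges (measured from the branching sequent)
Longest path through the right premise: 10 edges
Height of the subtree rooted at the branching sequent: max(5, 10) = 10
The branching sequent sits 4 edges above the root (the chain of one-premise inferences), so height = 10 + 4 = 14

14


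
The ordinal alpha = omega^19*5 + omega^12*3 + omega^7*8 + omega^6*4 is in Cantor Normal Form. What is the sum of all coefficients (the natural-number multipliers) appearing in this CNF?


CNF: omega^19*5 + omega^12*3 + omega^7*8 + omega^6*4
Coefficients: 5 + 3 + 8 + 4 = 20

20


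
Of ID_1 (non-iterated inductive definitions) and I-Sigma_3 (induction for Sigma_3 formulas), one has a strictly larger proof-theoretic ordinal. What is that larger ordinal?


Proof-theoretic ordinal of ID_1 (non-iterated inductive definitions): psi_0(epsilon_{Omega+1})
Proof-theoretic ordinal of I-Sigma_3 (induction for Sigma_3 formulas): omega^(omega^(omega^omega))
Comparing: omega^(omega^(omega^omega)) < psi_0(epsilon_{Omega+1}).
The larger ordinal is psi_0(epsilon_{Omega+1}) (from ID_1 (non-iterated inductive definitions)).

psi_0(epsilon_{Omega+1})


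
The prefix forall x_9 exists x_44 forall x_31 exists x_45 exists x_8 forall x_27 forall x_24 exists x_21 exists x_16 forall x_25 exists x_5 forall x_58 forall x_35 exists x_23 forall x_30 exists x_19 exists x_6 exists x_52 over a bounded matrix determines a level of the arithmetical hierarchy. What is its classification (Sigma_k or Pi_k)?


Leading quantifier is forall, so the class is Pi.
Number of quantifier blocks = alternations + 1 = 11 + 1 = 12.
Classification: Pi_12

Pi_12


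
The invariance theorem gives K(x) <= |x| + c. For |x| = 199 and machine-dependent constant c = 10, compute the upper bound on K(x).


K(x) <= |x| + c = 199 + 10 = 209

209


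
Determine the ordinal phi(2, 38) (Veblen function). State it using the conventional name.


phi(2, 38):
phi(2, beta) = zeta_beta (the beta-th zeta number, fixed point of epsilon).
phi(2, 38) = zeta_38

zeta_38


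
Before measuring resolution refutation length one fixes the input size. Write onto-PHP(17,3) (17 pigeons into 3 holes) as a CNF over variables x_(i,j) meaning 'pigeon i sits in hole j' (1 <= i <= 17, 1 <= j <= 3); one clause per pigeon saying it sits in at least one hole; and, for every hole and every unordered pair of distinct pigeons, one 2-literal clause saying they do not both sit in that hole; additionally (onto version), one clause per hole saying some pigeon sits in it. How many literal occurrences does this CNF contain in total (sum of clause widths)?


onto-PHP(17,3): 17 pigeons, 3 holes, 17*3 = 51 variables.
- pigeon clauses: one per pigeon -> 17 clauses of width 3 -> 51 literals
- hole clauses: 3 holes * C(17,2) = 3 * 136 -> 408 clauses of width 2 -> 816 literals
- onto clauses: one per hole -> 3 clauses of width 17 -> 51 literals
Total literal occurrences = 51 + 816 + 51 = 918

918


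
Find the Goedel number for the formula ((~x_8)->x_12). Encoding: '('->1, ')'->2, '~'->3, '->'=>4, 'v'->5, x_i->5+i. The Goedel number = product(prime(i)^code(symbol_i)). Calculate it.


Formula: ((~x_8)->x_12)
Symbol codes: [1, 1, 3, 13, 2, 4, 17, 2]
Primes: [2, 3, 5, 7, 11, 13, 17, 19]
p_1^1 = 2^1 = 2
p_2^1 = 3^1 = 3
p_3^3 = 5^3 = 125
p_4^13 = 7^13 = 96889010407
p_5^2 = 11^2 = 121
p_6^4 = 13^4 = 28561
p_7^17 = 17^17 = 827240261886336764177
p_8^2 = 19^2 = 361
Product = 74995193231138262149135194580120021053949250

74995193231138262149135194580120021053949250


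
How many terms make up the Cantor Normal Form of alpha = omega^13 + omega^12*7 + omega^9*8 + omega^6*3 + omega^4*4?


CNF: omega^13 + omega^12*7 + omega^9*8 + omega^6*3 + omega^4*4
Count the summands separated by '+':
  term 1: omega^13
  term 2: omega^12*7
  term 3: omega^9*8
  term 4: omega^6*3
  term 5: omega^4*4
Total terms = 5

5


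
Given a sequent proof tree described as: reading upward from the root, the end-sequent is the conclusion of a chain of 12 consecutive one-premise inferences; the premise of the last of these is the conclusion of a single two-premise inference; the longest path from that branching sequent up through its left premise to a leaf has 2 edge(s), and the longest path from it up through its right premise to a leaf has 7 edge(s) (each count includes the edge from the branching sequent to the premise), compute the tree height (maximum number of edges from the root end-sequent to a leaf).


Longest path through the left premise: 2 edges (measured from the branching sequent)
Longest path through the right premise: 7 edges
Height of the subtree rooted at the branching sequent: max(2, 7) = 7
The branching sequent sits 12 edges above the root (the chain of one-premise inferences), so height = 7 + 12 = 19

19


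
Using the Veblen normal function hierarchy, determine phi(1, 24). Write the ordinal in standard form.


phi(1, 24):
phi(1, beta) = epsilon_beta (the beta-th epsilon number).
phi(1, 24) = epsilon_24

epsilon_24


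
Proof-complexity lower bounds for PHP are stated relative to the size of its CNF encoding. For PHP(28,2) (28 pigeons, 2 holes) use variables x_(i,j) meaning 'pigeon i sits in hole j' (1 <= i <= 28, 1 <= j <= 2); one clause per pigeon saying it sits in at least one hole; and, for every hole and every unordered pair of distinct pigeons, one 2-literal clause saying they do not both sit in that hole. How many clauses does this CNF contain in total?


PHP(28,2): 28 pigeons, 2 holes, 28*2 = 56 variables.
- pigeon clauses: one per pigeon -> 28 clauses
- hole clauses: 2 holes * C(28,2) = 2 * 378 -> 756 clauses
Total clauses = 28 + 756 = 784

784


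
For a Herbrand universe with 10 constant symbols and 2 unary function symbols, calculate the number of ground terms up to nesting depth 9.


Herbrand terms by depth:
Depth 0: 10 constants
Depth 1: 20 new terms (running total: 30)
Depth 2: 40 new terms (running total: 70)
Depth 3: 80 new terms (running total: 150)
Depth 4: 160 new terms (running total: 310)
Depth 5: 320 new terms (running total: 630)
Depth 6: 640 new terms (running total: 1270)
Depth 7: 1280 new terms (running total: 2550)
Depth 8: 2560 new terms (running total: 5110)
Depth 9: 5120 new terms (running total: 10230)
Total distinct ground terms = 10230

10230


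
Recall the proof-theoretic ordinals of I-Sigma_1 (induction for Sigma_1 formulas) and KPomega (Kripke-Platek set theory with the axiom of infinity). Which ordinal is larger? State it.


Proof-theoretic ordinal of I-Sigma_1 (induction for Sigma_1 formulas): omega^omega
Proof-theoretic ordinal of KPomega (Kripke-Platek set theory with the axiom of infinity): psi_0(epsilon_{Omega+1})
Comparing: omega^omega < psi_0(epsilon_{Omega+1}).
The larger ordinal is psi_0(epsilon_{Omega+1}) (from KPomega (Kripke-Platek set theory with the axiom of infinity)).

psi_0(epsilon_{Omega+1})
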